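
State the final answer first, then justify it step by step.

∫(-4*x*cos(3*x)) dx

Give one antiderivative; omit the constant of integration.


The answer is -4*x*sin(3*x)/3 - 4*cos(3*x)/9.
Step 1. Integrate ∫(-4*x*cos(3*x)) dx by parts with u = x, dv = (-4*cos(3*x)) dx, so v = -4*sin(3*x)/3: now -4*x*sin(3*x)/3 + ∫(4*sin(3*x)/3) dx.
Step 2. Evaluate the standard form: now -4*x*sin(3*x)/3 - 4*cos(3*x)/9.
Answer: -4*x*sin(3*x)/3 - 4*cos(3*x)/9.


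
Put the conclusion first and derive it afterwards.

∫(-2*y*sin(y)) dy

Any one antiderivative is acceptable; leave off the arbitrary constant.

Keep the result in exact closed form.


The answer is 2*y*cos(y) - 2*sin(y).
Step 1. Integrate ∫(-2*y*sin(y)) dy by parts with u = y, dv = (-2*sin(y)) dy, so v = 2*cos(y): now 2*y*cos(y) + ∫(-2*cos(y)) dy.
Step 2. Evaluate the standard form: now 2*y*cos(y) - 2*sin(y).
Answer: 2*y*cos(y) - 2*sin(y).


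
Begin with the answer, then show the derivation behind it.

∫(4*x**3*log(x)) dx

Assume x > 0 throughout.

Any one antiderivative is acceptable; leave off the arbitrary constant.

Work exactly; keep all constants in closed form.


The answer is x**4*log(x) - x**4/4.
Step 1. Integrate ∫(4*x**3*log(x)) dx by parts with u = log(x), dv = (4*x**3) dx, so v = x**4 [assuming x > 0]: now x**4*log(x) + ∫(-x**3) dx.
Step 2. Evaluate the standard form: now x**4*log(x) - x**4/4.
Answer: x**4*log(x) - x**4/4.


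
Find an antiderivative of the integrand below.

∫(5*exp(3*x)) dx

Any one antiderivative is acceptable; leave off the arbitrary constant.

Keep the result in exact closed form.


Answer: 5*exp(3*x)/3.


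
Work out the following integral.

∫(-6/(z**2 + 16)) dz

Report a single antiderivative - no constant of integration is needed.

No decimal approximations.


Answer: -3*atan(z/4)/2.


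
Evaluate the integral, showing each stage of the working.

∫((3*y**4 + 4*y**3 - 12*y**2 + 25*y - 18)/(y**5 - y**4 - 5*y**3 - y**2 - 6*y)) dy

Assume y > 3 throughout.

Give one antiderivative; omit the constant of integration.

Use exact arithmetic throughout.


Step 1. Decompose ∫((3*y**4 + 4*y**3 - 12*y**2 + 25*y - 18)/(y**5 - y**4 - 5*y**3 - y**2 - 6*y)) dy by partial fractions, (3*y**4 + 4*y**3 - 12*y**2 + 25*y - 18)/(y**5 - y**4 - 5*y**3 - y**2 - 6*y) = -3/(y**2 + 1) - 2/(y + 2) + 2/(y - 3) + 3/y: now ∫(3/y) dy + ∫(2/(y - 3)) dy + ∫(-2/(y + 2)) dy + ∫(-3/(y**2 + 1)) dy.
Step 2. Evaluate the standard form [assuming y > 3]: now 2*log(y - 3) + ∫(3/y) dy + ∫(-2/(y + 2)) dy + ∫(-3/(y**2 + 1)) dy.
Step 3. Evaluate the standard form [assuming y > 0]: now 3*log(y) + 2*log(y - 3) + ∫(-2/(y + 2)) dy + ∫(-3/(y**2 + 1)) dy.
Step 4. Evaluate the standard form [assuming y > -2]: now 3*log(y) + 2*log(y - 3) - 2*log(y + 2) + ∫(-3/(y**2 + 1)) dy.
Step 5. Evaluate the standard form: now 3*log(y) + 2*log(y - 3) - 2*log(y + 2) - 3*atan(y).
Answer: 3*log(y) + 2*log(y - 3) - 2*log(y + 2) - 3*atan(y).


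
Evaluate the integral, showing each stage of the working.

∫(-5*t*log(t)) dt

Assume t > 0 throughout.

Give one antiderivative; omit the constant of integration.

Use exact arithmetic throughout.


Step 1. Integrate ∫(-5*t*log(t)) dt by parts with u = log(t), dv = (-5*t) dt, so v = -5*t**2/2 [assuming t > 0]: now -5*t**2*log(t)/2 + ∫(5*t/2) dt.
Step 2. Evaluate the standard form: now -5*t**2*log(t)/2 + 5*t**2/4.
Answer: -5*t**2*log(t)/2 + 5*t**2/4.


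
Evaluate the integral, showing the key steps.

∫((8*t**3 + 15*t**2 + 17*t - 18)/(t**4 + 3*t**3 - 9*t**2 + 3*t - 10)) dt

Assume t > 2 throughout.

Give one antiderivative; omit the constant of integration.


Step 1. Decompose ∫((8*t**3 + 15*t**2 + 17*t - 18)/(t**4 + 3*t**3 - 9*t**2 + 3*t - 10)) dt by partial fractions, (8*t**3 + 15*t**2 + 17*t - 18)/(t**4 + 3*t**3 - 9*t**2 + 3*t - 10) = 3/(t**2 + 1) + 4/(t + 5) + 4/(t - 2): now ∫(4/(t - 2)) dt + ∫(4/(t + 5)) dt + ∫(3/(t**2 + 1)) dt.
Step 2. Evaluate the standard form [assuming t > -5]: now 4*log(t + 5) + ∫(4/(t - 2)) dt + ∫(3/(t**2 + 1)) dt.
Step 3. Evaluate the standard form [assuming t > 2]: now 4*log(t - 2) + 4*log(t + 5) + ∫(3/(t**2 + 1)) dt.
Step 4. Evaluate the standard form: now 4*log(t - 2) + 4*log(t + 5) + 3*atan(t).
Answer: 4*log(t - 2) + 4*log(t + 5) + 3*atan(t).


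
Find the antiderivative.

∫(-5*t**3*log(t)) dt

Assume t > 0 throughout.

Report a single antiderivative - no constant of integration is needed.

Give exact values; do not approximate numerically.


Answer: -5*t**4*log(t)/4 + 5*t**4/16.


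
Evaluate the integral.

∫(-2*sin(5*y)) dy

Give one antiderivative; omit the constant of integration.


Answer: 2*cos(5*y)/5.


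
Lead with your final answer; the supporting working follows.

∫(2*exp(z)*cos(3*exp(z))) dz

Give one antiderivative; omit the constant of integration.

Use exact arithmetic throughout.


The answer is 2*sin(3*exp(z))/3.
Step 1. Substitute u = exp(z), turning ∫(2*exp(z)*cos(3*exp(z))) dz into ∫(2*cos(3*u)) du: now ∫(2*cos(3*u)) du.
Step 2. Evaluate the standard form: now 2*sin(3*u)/3.
Step 3. Substitute back u = exp(z): now 2*sin(3*exp(z))/3.
Answer: 2*sin(3*exp(z))/3.


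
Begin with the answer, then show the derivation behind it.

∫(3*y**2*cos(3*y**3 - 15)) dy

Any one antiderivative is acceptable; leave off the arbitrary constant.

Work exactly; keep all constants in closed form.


The answer is sin(3*y**3 - 15)/3.
Step 1. Substitute u = y**3 - 5, turning ∫(3*y**2*cos(3*y**3 - 15)) dy into ∫(cos(3*u)) du: now ∫(cos(3*u)) du.
Step 2. Evaluate the standard form: now sin(3*u)/3.
Step 3. Substitute back u = y**3 - 5: now sin(3*y**3 - 15)/3.
Answer: sin(3*y**3 - 15)/3.


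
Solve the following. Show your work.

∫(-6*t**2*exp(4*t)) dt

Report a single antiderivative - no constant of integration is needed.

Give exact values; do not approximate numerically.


Step 1. Integrate ∫(-6*t**2*exp(4*t)) dt by parts with u = t**2, dv = (-6*exp(4*t)) dt, so v = -3*exp(4*t)/2: now -3*t**2*exp(4*t)/2 + ∫(3*t*exp(4*t)) dt.
Step 2. Integrate ∫(3*t*exp(4*t)) dt by parts with u = t, dv = (3*exp(4*t)) dt, so v = 3*exp(4*t)/4: now -3*t**2*exp(4*t)/2 + 3*t*exp(4*t)/4 + ∫(-3*exp(4*t)/4) dt.
Step 3. Evaluate the standard form: now -3*t**2*exp(4*t)/2 + 3*t*exp(4*t)/4 - 3*exp(4*t)/16.
Answer: -3*t**2*exp(4*t)/2 + 3*t*exp(4*t)/4 - 3*exp(4*t)/16.


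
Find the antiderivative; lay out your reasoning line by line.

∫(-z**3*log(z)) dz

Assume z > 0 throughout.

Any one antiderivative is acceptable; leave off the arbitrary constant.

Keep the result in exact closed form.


Step 1. Integrate ∫(-z**3*log(z)) dz by parts with u = log(z), dv = (-z**3) dz, so v = -z**4/4 [assuming z > 0]: now -z**4*log(z)/4 + ∫(z**3/4) dz.
Step 2. Evaluate the standard form: now -z**4*log(z)/4 + z**4/16.
Answer: -z**4*log(z)/4 + z**4/16.


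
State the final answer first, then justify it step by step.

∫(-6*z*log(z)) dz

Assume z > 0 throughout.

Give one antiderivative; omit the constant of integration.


The answer is -3*z**2*log(z) + 3*z**2/2.
Step 1. Integrate ∫(-6*z*log(z)) dz by parts with u = log(z), dv = (-6*z) dz, so v = -3*z**2 [assuming z > 0]: now -3*z**2*log(z) + ∫(3*z) dz.
Step 2. Evaluate the standard form: now -3*z**2*log(z) + 3*z**2/2.
Answer: -3*z**2*log(z) + 3*z**2/2.


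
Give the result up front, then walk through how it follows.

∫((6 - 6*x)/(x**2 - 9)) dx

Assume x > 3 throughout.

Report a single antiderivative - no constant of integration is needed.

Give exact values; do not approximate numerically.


The answer is -2*log(x - 3) - 4*log(x + 3).
Step 1. Decompose ∫((6 - 6*x)/(x**2 - 9)) dx by partial fractions, (6 - 6*x)/(x**2 - 9) = -4/(x + 3) - 2/(x - 3): now ∫(-2/(x - 3)) dx + ∫(-4/(x + 3)) dx.
Step 2. Evaluate the standard form [assuming x > -3]: now -4*log(x + 3) + ∫(-2/(x - 3)) dx.
Step 3. Evaluate the standard form [assuming x > 3]: now -2*log(x - 3) - 4*log(x + 3).
Answer: -2*log(x - 3) - 4*log(x + 3).


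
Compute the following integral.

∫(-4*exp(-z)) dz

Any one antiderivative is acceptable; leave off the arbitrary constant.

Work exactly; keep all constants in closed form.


Answer: 4*exp(-z).


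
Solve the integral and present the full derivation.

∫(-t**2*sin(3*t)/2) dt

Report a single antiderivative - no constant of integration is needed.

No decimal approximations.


Step 1. Integrate ∫(-t**2*sin(3*t)/2) dt by parts with u = t**2, dv = (-sin(3*t)/2) dt, so v = cos(3*t)/6: now t**2*cos(3*t)/6 + ∫(-t*cos(3*t)/3) dt.
Step 2. Integrate ∫(-t*cos(3*t)/3) dt by parts with u = t, dv = (-cos(3*t)/3) dt, so v = -sin(3*t)/9: now t**2*cos(3*t)/6 - t*sin(3*t)/9 + ∫(sin(3*t)/9) dt.
Step 3. Evaluate the standard form: now t**2*cos(3*t)/6 - t*sin(3*t)/9 - cos(3*t)/27.
Answer: t**2*cos(3*t)/6 - t*sin(3*t)/9 - cos(3*t)/27.


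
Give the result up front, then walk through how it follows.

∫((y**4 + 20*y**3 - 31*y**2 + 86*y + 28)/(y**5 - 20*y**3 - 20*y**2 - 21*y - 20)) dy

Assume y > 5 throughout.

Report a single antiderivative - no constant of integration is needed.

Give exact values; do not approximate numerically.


The answer is 2*log(y - 5) + 3*log(y + 1) - 4*log(y + 4) - 3*atan(y).
Step 1. Decompose ∫((y**4 + 20*y**3 - 31*y**2 + 86*y + 28)/(y**5 - 20*y**3 - 20*y**2 - 21*y - 20)) dy by partial fractions, (y**4 + 20*y**3 - 31*y**2 + 86*y + 28)/(y**5 - 20*y**3 - 20*y**2 - 21*y - 20) = -3/(y**2 + 1) - 4/(y + 4) + 3/(y + 1) + 2/(y - 5): now ∫(2/(y - 5)) dy + ∫(3/(y + 1)) dy + ∫(-4/(y + 4)) dy + ∫(-3/(y**2 + 1)) dy.
Step 2. Evaluate the standard form [assuming y > -1]: now 3*log(y + 1) + ∫(2/(y - 5)) dy + ∫(-4/(y + 4)) dy + ∫(-3/(y**2 + 1)) dy.
Step 3. Evaluate the standard form [assuming y > 5]: now 2*log(y - 5) + 3*log(y + 1) + ∫(-4/(y + 4)) dy + ∫(-3/(y**2 + 1)) dy.
Step 4. Evaluate the standard form [assuming y > -4]: now 2*log(y - 5) + 3*log(y + 1) - 4*log(y + 4) + ∫(-3/(y**2 + 1)) dy.
Step 5. Evaluate the standard form: now 2*log(y - 5) + 3*log(y + 1) - 4*log(y + 4) - 3*atan(y).
Answer: 2*log(y - 5) + 3*log(y + 1) - 4*log(y + 4) - 3*atan(y).


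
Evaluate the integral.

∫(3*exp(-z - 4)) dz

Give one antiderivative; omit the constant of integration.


Answer: -3*exp(-z - 4).


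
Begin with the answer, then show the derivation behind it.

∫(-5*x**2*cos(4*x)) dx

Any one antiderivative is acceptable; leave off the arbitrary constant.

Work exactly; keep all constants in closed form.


The answer is -5*x**2*sin(4*x)/4 - 5*x*cos(4*x)/8 + 5*sin(4*x)/32.
Step 1. Integrate ∫(-5*x**2*cos(4*x)) dx by parts with u = x**2, dv = (-5*cos(4*x)) dx, so v = -5*sin(4*x)/4: now -5*x**2*sin(4*x)/4 + ∫(5*x*sin(4*x)/2) dx.
Step 2. Integrate ∫(5*x*sin(4*x)/2) dx by parts with u = x, dv = (5*sin(4*x)/2) dx, so v = -5*cos(4*x)/8: now -5*x**2*sin(4*x)/4 - 5*x*cos(4*x)/8 + ∫(5*cos(4*x)/8) dx.
Step 3. Evaluate the standard form: now -5*x**2*sin(4*x)/4 - 5*x*cos(4*x)/8 + 5*sin(4*x)/32.
Answer: -5*x**2*sin(4*x)/4 - 5*x*cos(4*x)/8 + 5*sin(4*x)/32.


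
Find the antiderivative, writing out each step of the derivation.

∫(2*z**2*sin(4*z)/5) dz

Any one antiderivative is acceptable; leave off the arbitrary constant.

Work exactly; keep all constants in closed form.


Step 1. Integrate ∫(2*z**2*sin(4*z)/5) dz by parts with u = z**2, dv = (2*sin(4*z)/5) dz, so v = -cos(4*z)/10: now -z**2*cos(4*z)/10 + ∫(z*cos(4*z)/5) dz.
Step 2. Integrate ∫(z*cos(4*z)/5) dz by parts with u = z, dv = (cos(4*z)/5) dz, so v = sin(4*z)/20: now -z**2*cos(4*z)/10 + z*sin(4*z)/20 + ∫(-sin(4*z)/20) dz.
Step 3. Evaluate the standard form: now -z**2*cos(4*z)/10 + z*sin(4*z)/20 + cos(4*z)/80.
Answer: -z**2*cos(4*z)/10 + z*sin(4*z)/20 + cos(4*z)/80.


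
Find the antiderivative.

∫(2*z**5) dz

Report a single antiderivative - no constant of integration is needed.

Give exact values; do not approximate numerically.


Answer: z**6/3.


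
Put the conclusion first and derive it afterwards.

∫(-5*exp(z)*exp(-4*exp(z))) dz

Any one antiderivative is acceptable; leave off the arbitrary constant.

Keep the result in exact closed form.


The answer is 5*exp(-4*exp(z))/4.
Step 1. Substitute u = exp(z), turning ∫(-5*exp(z)*exp(-4*exp(z))) dz into ∫(-5*exp(-4*u)) du: now ∫(-5*exp(-4*u)) du.
Step 2. Evaluate the standard form: now 5*exp(-4*u)/4.
Step 3. Substitute back u = exp(z): now 5*exp(-4*exp(z))/4.
Answer: 5*exp(-4*exp(z))/4.


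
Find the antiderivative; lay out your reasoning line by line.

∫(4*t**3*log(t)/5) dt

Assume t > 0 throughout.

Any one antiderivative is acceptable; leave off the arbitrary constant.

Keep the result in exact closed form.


Step 1. Integrate ∫(4*t**3*log(t)/5) dt by parts with u = log(t), dv = (4*t**3/5) dt, so v = t**4/5 [assuming t > 0]: now t**4*log(t)/5 + ∫(-t**3/5) dt.
Step 2. Evaluate the standard form: now t**4*log(t)/5 - t**4/20.
Answer: t**4*log(t)/5 - t**4/20.


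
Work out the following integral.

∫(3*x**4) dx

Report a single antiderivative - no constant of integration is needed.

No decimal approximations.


Answer: 3*x**5/5.


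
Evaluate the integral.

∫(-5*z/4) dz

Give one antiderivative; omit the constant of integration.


Answer: -5*z**2/8.


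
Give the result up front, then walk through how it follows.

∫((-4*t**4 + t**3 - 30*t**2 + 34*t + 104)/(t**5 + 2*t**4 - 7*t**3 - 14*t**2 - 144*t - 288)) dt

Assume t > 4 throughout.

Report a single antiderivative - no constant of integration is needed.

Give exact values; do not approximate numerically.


The answer is -log(t - 4) + log(t + 2) - 4*log(t + 4) - atan(t/3)/3.
Step 1. Decompose ∫((-4*t**4 + t**3 - 30*t**2 + 34*t + 104)/(t**5 + 2*t**4 - 7*t**3 - 14*t**2 - 144*t - 288)) dt by partial fractions, (-4*t**4 + t**3 - 30*t**2 + 34*t + 104)/(t**5 + 2*t**4 - 7*t**3 - 14*t**2 - 144*t - 288) = -1/(t**2 + 9) - 4/(t + 4) + 1/(t + 2) - 1/(t - 4): now ∫(-1/(t - 4)) dt + ∫(1/(t + 2)) dt + ∫(-4/(t + 4)) dt + ∫(-1/(t**2 + 9)) dt.
Step 2. Evaluate the standard form [assuming t > -2]: now log(t + 2) + ∫(-1/(t - 4)) dt + ∫(-4/(t + 4)) dt + ∫(-1/(t**2 + 9)) dt.
Step 3. Evaluate the standard form [assuming t > -4]: now log(t + 2) - 4*log(t + 4) + ∫(-1/(t - 4)) dt + ∫(-1/(t**2 + 9)) dt.
Step 4. Evaluate the standard form [assuming t > 4]: now -log(t - 4) + log(t + 2) - 4*log(t + 4) + ∫(-1/(t**2 + 9)) dt.
Step 5. Evaluate the standard form: now -log(t - 4) + log(t + 2) - 4*log(t + 4) - atan(t/3)/3.
Answer: -log(t - 4) + log(t + 2) - 4*log(t + 4) - atan(t/3)/3.


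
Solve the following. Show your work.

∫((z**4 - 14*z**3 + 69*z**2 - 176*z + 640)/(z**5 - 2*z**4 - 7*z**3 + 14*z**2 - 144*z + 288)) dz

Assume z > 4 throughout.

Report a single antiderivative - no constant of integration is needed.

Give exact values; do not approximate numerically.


Step 1. Decompose ∫((z**4 - 14*z**3 + 69*z**2 - 176*z + 640)/(z**5 - 2*z**4 - 7*z**3 + 14*z**2 - 144*z + 288)) dz by partial fractions, (z**4 - 14*z**3 + 69*z**2 - 176*z + 640)/(z**5 - 2*z**4 - 7*z**3 + 14*z**2 - 144*z + 288) = 2/(z**2 + 9) + 3/(z + 4) - 3/(z - 2) + 1/(z - 4): now ∫(1/(z - 4)) dz + ∫(-3/(z - 2)) dz + ∫(3/(z + 4)) dz + ∫(2/(z**2 + 9)) dz.
Step 2. Evaluate the standard form [assuming z > 2]: now -3*log(z - 2) + ∫(1/(z - 4)) dz + ∫(3/(z + 4)) dz + ∫(2/(z**2 + 9)) dz.
Step 3. Evaluate the standard form [assuming z > -4]: now -3*log(z - 2) + 3*log(z + 4) + ∫(1/(z - 4)) dz + ∫(2/(z**2 + 9)) dz.
Step 4. Evaluate the standard form [assuming z > 4]: now log(z - 4) - 3*log(z - 2) + 3*log(z + 4) + ∫(2/(z**2 + 9)) dz.
Step 5. Evaluate the standard form: now log(z - 4) - 3*log(z - 2) + 3*log(z + 4) + 2*atan(z/3)/3.
Answer: log(z - 4) - 3*log(z - 2) + 3*log(z + 4) + 2*atan(z/3)/3.


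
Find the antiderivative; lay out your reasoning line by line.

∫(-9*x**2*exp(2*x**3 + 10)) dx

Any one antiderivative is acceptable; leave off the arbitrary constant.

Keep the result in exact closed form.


Step 1. Substitute u = x**3 + 5, turning ∫(-9*x**2*exp(2*x**3 + 10)) dx into ∫(-3*exp(2*u)) du: now ∫(-3*exp(2*u)) du.
Step 2. Evaluate the standard form: now -3*exp(2*u)/2.
Step 3. Substitute back u = x**3 + 5: now -3*exp(2*x**3 + 10)/2.
Answer: -3*exp(2*x**3 + 10)/2.


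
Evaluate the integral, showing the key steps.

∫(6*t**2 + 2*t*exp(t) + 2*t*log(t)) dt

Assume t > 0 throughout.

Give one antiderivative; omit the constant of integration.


Step 1. Rewrite: now ∫(6*t**2) dt + ∫(2*t*exp(t)) dt + ∫(2*t*log(t)) dt.
Step 2. Evaluate the standard form: now 2*t**3 + ∫(2*t*exp(t)) dt + ∫(2*t*log(t)) dt.
Step 3. Integrate ∫(2*t*exp(t)) dt by parts with u = t, dv = (2*exp(t)) dt, so v = 2*exp(t): now 2*t**3 + 2*t*exp(t) + ∫(2*t*log(t)) dt + ∫(-2*exp(t)) dt.
Step 4. Evaluate the standard form: now 2*t**3 + 2*t*exp(t) - 2*exp(t) + ∫(2*t*log(t)) dt.
Step 5. Integrate ∫(2*t*log(t)) dt by parts with u = log(t), dv = (2*t) dt, so v = t**2 [assuming t > 0]: now 2*t**3 + t**2*log(t) + 2*t*exp(t) - 2*exp(t) + ∫(-t) dt.
Step 6. Evaluate the standard form: now 2*t**3 + t**2*log(t) - t**2/2 + 2*t*exp(t) - 2*exp(t).
Answer: 2*t**3 + t**2*log(t) - t**2/2 + 2*t*exp(t) - 2*exp(t).


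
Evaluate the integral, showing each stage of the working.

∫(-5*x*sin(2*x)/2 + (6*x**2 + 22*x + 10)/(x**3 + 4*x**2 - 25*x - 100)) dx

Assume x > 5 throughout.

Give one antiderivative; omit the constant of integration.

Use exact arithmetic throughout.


Step 1. Rewrite: now ∫(-5*x*sin(2*x)/2) dx + ∫((6*x**2 + 22*x + 10)/(x**3 + 4*x**2 - 25*x - 100)) dx.
Step 2. Integrate ∫(-5*x*sin(2*x)/2) dx by parts with u = x, dv = (-5*sin(2*x)/2) dx, so v = 5*cos(2*x)/4: now 5*x*cos(2*x)/4 + ∫((6*x**2 + 22*x + 10)/(x**3 + 4*x**2 - 25*x - 100)) dx + ∫(-5*cos(2*x)/4) dx.
Step 3. Evaluate the standard form: now 5*x*cos(2*x)/4 - 5*sin(2*x)/8 + ∫((6*x**2 + 22*x + 10)/(x**3 + 4*x**2 - 25*x - 100)) dx.
Step 4. Decompose ∫((6*x**2 + 22*x + 10)/(x**3 + 4*x**2 - 25*x - 100)) dx by partial fractions, (6*x**2 + 22*x + 10)/(x**3 + 4*x**2 - 25*x - 100) = 5/(x + 5) - 2/(x + 4) + 3/(x - 5): now 5*x*cos(2*x)/4 - 5*sin(2*x)/8 + ∫(3/(x - 5)) dx + ∫(-2/(x + 4)) dx + ∫(5/(x + 5)) dx.
Step 5. Evaluate the standard form [assuming x > 5]: now 5*x*cos(2*x)/4 + 3*log(x - 5) - 5*sin(2*x)/8 + ∫(-2/(x + 4)) dx + ∫(5/(x + 5)) dx.
Step 6. Evaluate the standard form [assuming x > -4]: now 5*x*cos(2*x)/4 + 3*log(x - 5) - 2*log(x + 4) - 5*sin(2*x)/8 + ∫(5/(x + 5)) dx.
Step 7. Evaluate the standard form [assuming x > -5]: now 5*x*cos(2*x)/4 + 3*log(x - 5) - 2*log(x + 4) + 5*log(x + 5) - 5*sin(2*x)/8.
Answer: 5*x*cos(2*x)/4 + 3*log(x - 5) - 2*log(x + 4) + 5*log(x + 5) - 5*sin(2*x)/8.


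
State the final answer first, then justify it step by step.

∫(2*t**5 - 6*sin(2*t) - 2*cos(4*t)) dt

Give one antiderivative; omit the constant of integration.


The answer is t**6/3 - sin(4*t)/2 + 3*cos(2*t).
Step 1. Rewrite: now ∫(2*t**5) dt + ∫(-6*sin(2*t)) dt + ∫(-2*cos(4*t)) dt.
Step 2. Evaluate the standard form: now 3*cos(2*t) + ∫(2*t**5) dt + ∫(-2*cos(4*t)) dt.
Step 3. Evaluate the standard form: now -sin(4*t)/2 + 3*cos(2*t) + ∫(2*t**5) dt.
Step 4. Evaluate the standard form: now t**6/3 - sin(4*t)/2 + 3*cos(2*t).
Answer: t**6/3 - sin(4*t)/2 + 3*cos(2*t).


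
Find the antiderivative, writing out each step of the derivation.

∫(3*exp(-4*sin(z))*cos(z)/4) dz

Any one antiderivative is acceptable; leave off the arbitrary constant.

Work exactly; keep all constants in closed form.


Step 1. Substitute u = sin(z), turning ∫(3*exp(-4*sin(z))*cos(z)/4) dz into ∫(3*exp(-4*u)/4) du: now ∫(3*exp(-4*u)/4) du.
Step 2. Evaluate the standard form: now -3*exp(-4*u)/16.
Step 3. Substitute back u = sin(z): now -3*exp(-4*sin(z))/16.
Answer: -3*exp(-4*sin(z))/16.


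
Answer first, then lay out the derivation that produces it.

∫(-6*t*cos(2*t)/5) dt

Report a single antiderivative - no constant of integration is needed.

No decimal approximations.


The answer is -3*t*sin(2*t)/5 - 3*cos(2*t)/10.
Step 1. Integrate ∫(-6*t*cos(2*t)/5) dt by parts with u = t, dv = (-6*cos(2*t)/5) dt, so v = -3*sin(2*t)/5: now -3*t*sin(2*t)/5 + ∫(3*sin(2*t)/5) dt.
Step 2. Evaluate the standard form: now -3*t*sin(2*t)/5 - 3*cos(2*t)/10.
Answer: -3*t*sin(2*t)/5 - 3*cos(2*t)/10.


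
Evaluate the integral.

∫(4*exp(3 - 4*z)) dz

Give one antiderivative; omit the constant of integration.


Answer: -exp(3 - 4*z).


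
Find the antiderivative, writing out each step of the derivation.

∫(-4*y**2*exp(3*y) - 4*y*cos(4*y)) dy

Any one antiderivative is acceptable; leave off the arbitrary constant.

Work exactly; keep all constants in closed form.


Step 1. Rewrite: now ∫(-4*y*cos(4*y)) dy + ∫(-4*y**2*exp(3*y)) dy.
Step 2. Integrate ∫(-4*y**2*exp(3*y)) dy by parts with u = y**2, dv = (-4*exp(3*y)) dy, so v = -4*exp(3*y)/3: now -4*y**2*exp(3*y)/3 + ∫(8*y*exp(3*y)/3) dy + ∫(-4*y*cos(4*y)) dy.
Step 3. Integrate ∫(8*y*exp(3*y)/3) dy by parts with u = y, dv = (8*exp(3*y)/3) dy, so v = 8*exp(3*y)/9: now -4*y**2*exp(3*y)/3 + 8*y*exp(3*y)/9 + ∫(-4*y*cos(4*y)) dy + ∫(-8*exp(3*y)/9) dy.
Step 4. Evaluate the standard form: now -4*y**2*exp(3*y)/3 + 8*y*exp(3*y)/9 - 8*exp(3*y)/27 + ∫(-4*y*cos(4*y)) dy.
Step 5. Integrate ∫(-4*y*cos(4*y)) dy by parts with u = y, dv = (-4*cos(4*y)) dy, so v = -sin(4*y): now -4*y**2*exp(3*y)/3 + 8*y*exp(3*y)/9 - y*sin(4*y) - 8*exp(3*y)/27 + ∫(sin(4*y)) dy.
Step 6. Evaluate the standard form: now -4*y**2*exp(3*y)/3 + 8*y*exp(3*y)/9 - y*sin(4*y) - 8*exp(3*y)/27 - cos(4*y)/4.
Answer: -4*y**2*exp(3*y)/3 + 8*y*exp(3*y)/9 - y*sin(4*y) - 8*exp(3*y)/27 - cos(4*y)/4.


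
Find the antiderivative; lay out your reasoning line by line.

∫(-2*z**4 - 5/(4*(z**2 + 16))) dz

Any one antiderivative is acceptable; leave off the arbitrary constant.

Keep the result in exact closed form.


Step 1. Rewrite: now ∫(-2*z**4) dz + ∫(-5/(4*(z**2 + 16))) dz.
Step 2. Evaluate the standard form: now -2*z**5/5 + ∫(-5/(4*(z**2 + 16))) dz.
Step 3. Evaluate the standard form: now -2*z**5/5 - 5*atan(z/4)/16.
Answer: -2*z**5/5 - 5*atan(z/4)/16.


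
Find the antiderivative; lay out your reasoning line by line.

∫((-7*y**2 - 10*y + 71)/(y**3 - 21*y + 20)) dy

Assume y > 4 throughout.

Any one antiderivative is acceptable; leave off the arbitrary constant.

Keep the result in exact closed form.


Step 1. Decompose ∫((-7*y**2 - 10*y + 71)/(y**3 - 21*y + 20)) dy by partial fractions, (-7*y**2 - 10*y + 71)/(y**3 - 21*y + 20) = -1/(y + 5) - 3/(y - 1) - 3/(y - 4): now ∫(-3/(y - 4)) dy + ∫(-3/(y - 1)) dy + ∫(-1/(y + 5)) dy.
Step 2. Evaluate the standard form [assuming y > 1]: now -3*log(y - 1) + ∫(-3/(y - 4)) dy + ∫(-1/(y + 5)) dy.
Step 3. Evaluate the standard form [assuming y > -5]: now -3*log(y - 1) - log(y + 5) + ∫(-3/(y - 4)) dy.
Step 4. Evaluate the standard form [assuming y > 4]: now -3*log(y - 4) - 3*log(y - 1) - log(y + 5).
Answer: -3*log(y - 4) - 3*log(y - 1) - log(y + 5).


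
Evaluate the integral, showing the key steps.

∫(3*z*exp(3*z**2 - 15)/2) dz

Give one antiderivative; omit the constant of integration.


Step 1. Substitute u = z**2 - 5, turning ∫(3*z*exp(3*z**2 - 15)/2) dz into ∫(3*exp(3*u)/4) du: now ∫(3*exp(3*u)/4) du.
Step 2. Evaluate the standard form: now exp(3*u)/4.
Step 3. Substitute back u = z**2 - 5: now exp(3*z**2 - 15)/4.
Answer: exp(3*z**2 - 15)/4.


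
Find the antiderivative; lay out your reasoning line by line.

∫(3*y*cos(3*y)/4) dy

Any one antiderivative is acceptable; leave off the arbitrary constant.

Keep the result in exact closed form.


Step 1. Integrate ∫(3*y*cos(3*y)/4) dy by parts with u = y, dv = (3*cos(3*y)/4) dy, so v = sin(3*y)/4: now y*sin(3*y)/4 + ∫(-sin(3*y)/4) dy.
Step 2. Evaluate the standard form: now y*sin(3*y)/4 + cos(3*y)/12.
Answer: y*sin(3*y)/4 + cos(3*y)/12.


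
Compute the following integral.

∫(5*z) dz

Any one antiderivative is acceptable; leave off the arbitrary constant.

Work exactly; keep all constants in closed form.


Answer: 5*z**2/2.


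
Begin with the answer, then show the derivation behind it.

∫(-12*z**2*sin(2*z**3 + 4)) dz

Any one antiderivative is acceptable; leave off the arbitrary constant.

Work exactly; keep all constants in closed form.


The answer is 2*cos(2*z**3 + 4).
Step 1. Substitute u = z**3 + 2, turning ∫(-12*z**2*sin(2*z**3 + 4)) dz into ∫(-4*sin(2*u)) du: now ∫(-4*sin(2*u)) du.
Step 2. Evaluate the standard form: now 2*cos(2*u).
Step 3. Substitute back u = z**3 + 2: now 2*cos(2*z**3 + 4).
Answer: 2*cos(2*z**3 + 4).


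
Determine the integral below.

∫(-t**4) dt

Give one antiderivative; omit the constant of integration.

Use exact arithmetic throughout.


Answer: -t**5/5.


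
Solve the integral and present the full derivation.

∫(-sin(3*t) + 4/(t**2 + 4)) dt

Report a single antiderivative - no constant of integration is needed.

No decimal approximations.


Step 1. Rewrite: now ∫(4/(t**2 + 4)) dt + ∫(-sin(3*t)) dt.
Step 2. Evaluate the standard form: now cos(3*t)/3 + ∫(4/(t**2 + 4)) dt.
Step 3. Evaluate the standard form: now cos(3*t)/3 + 2*atan(t/2).
Answer: cos(3*t)/3 + 2*atan(t/2).


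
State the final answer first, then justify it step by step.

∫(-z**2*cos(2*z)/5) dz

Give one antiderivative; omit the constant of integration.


The answer is -z**2*sin(2*z)/10 - z*cos(2*z)/10 + sin(2*z)/20.
Step 1. Integrate ∫(-z**2*cos(2*z)/5) dz by parts with u = z**2, dv = (-cos(2*z)/5) dz, so v = -sin(2*z)/10: now -z**2*sin(2*z)/10 + ∫(z*sin(2*z)/5) dz.
Step 2. Integrate ∫(z*sin(2*z)/5) dz by parts with u = z, dv = (sin(2*z)/5) dz, so v = -cos(2*z)/10: now -z**2*sin(2*z)/10 - z*cos(2*z)/10 + ∫(cos(2*z)/10) dz.
Step 3. Evaluate the standard form: now -z**2*sin(2*z)/10 - z*cos(2*z)/10 + sin(2*z)/20.
Answer: -z**2*sin(2*z)/10 - z*cos(2*z)/10 + sin(2*z)/20.


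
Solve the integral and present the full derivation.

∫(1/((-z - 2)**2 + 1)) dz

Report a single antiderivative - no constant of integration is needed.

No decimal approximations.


Step 1. Substitute u = -z - 2, turning ∫(1/((-z - 2)**2 + 1)) dz into ∫(-1/(u**2 + 1)) du: now ∫(-1/(u**2 + 1)) du.
Step 2. Evaluate the standard form: now -atan(u).
Step 3. Substitute back u = -z - 2: now atan(z + 2).
Answer: atan(z + 2).


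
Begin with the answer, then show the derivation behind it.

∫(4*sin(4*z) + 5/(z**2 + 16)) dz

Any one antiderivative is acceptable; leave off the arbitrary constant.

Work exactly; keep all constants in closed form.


The answer is -cos(4*z) + 5*atan(z/4)/4.
Step 1. Rewrite: now ∫(5/(z**2 + 16)) dz + ∫(4*sin(4*z)) dz.
Step 2. Evaluate the standard form: now -cos(4*z) + ∫(5/(z**2 + 16)) dz.
Step 3. Evaluate the standard form: now -cos(4*z) + 5*atan(z/4)/4.
Answer: -cos(4*z) + 5*atan(z/4)/4.


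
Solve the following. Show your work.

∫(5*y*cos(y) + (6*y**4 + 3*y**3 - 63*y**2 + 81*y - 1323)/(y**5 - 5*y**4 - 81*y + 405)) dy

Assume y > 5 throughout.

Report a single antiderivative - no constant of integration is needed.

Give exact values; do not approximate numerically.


Step 1. Rewrite: now ∫(5*y*cos(y)) dy + ∫((6*y**4 + 3*y**3 - 63*y**2 + 81*y - 1323)/(y**5 - 5*y**4 - 81*y + 405)) dy.
Step 2. Integrate ∫(5*y*cos(y)) dy by parts with u = y, dv = (5*cos(y)) dy, so v = 5*sin(y): now 5*y*sin(y) + ∫((6*y**4 + 3*y**3 - 63*y**2 + 81*y - 1323)/(y**5 - 5*y**4 - 81*y + 405)) dy + ∫(-5*sin(y)) dy.
Step 3. Evaluate the standard form: now 5*y*sin(y) + 5*cos(y) + ∫((6*y**4 + 3*y**3 - 63*y**2 + 81*y - 1323)/(y**5 - 5*y**4 - 81*y + 405)) dy.
Step 4. Decompose ∫((6*y**4 + 3*y**3 - 63*y**2 + 81*y - 1323)/(y**5 - 5*y**4 - 81*y + 405)) dy by partial fractions, (6*y**4 + 3*y**3 - 63*y**2 + 81*y - 1323)/(y**5 - 5*y**4 - 81*y + 405) = -3/(y**2 + 9) - 2/(y + 3) + 5/(y - 3) + 3/(y - 5): now 5*y*sin(y) + 5*cos(y) + ∫(3/(y - 5)) dy + ∫(5/(y - 3)) dy + ∫(-2/(y + 3)) dy + ∫(-3/(y**2 + 9)) dy.
Step 5. Evaluate the standard form [assuming y > -3]: now 5*y*sin(y) - 2*log(y + 3) + 5*cos(y) + ∫(3/(y - 5)) dy + ∫(5/(y - 3)) dy + ∫(-3/(y**2 + 9)) dy.
Step 6. Evaluate the standard form [assuming y > 3]: now 5*y*sin(y) + 5*log(y - 3) - 2*log(y + 3) + 5*cos(y) + ∫(3/(y - 5)) dy + ∫(-3/(y**2 + 9)) dy.
Step 7. Evaluate the standard form [assuming y > 5]: now 5*y*sin(y) + 3*log(y - 5) + 5*log(y - 3) - 2*log(y + 3) + 5*cos(y) + ∫(-3/(y**2 + 9)) dy.
Step 8. Evaluate the standard form: now 5*y*sin(y) + 3*log(y - 5) + 5*log(y - 3) - 2*log(y + 3) + 5*cos(y) - atan(y/3).
Answer: 5*y*sin(y) + 3*log(y - 5) + 5*log(y - 3) - 2*log(y + 3) + 5*cos(y) - atan(y/3).


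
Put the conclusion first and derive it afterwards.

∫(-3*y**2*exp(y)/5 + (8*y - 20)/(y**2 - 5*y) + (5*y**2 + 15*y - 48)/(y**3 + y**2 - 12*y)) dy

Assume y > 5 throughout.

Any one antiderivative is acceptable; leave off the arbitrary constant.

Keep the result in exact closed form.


The answer is -3*y**2*exp(y)/5 + 6*y*exp(y)/5 - 6*exp(y)/5 + 8*log(y) + 4*log(y - 5) + 2*log(y - 3) - log(y + 4).
Step 1. Rewrite: now ∫(-3*y**2*exp(y)/5) dy + ∫((8*y - 20)/(y**2 - 5*y)) dy + ∫((5*y**2 + 15*y - 48)/(y**3 + y**2 - 12*y)) dy.
Step 2. Integrate ∫(-3*y**2*exp(y)/5) dy by parts with u = y**2, dv = (-3*exp(y)/5) dy, so v = -3*exp(y)/5: now -3*y**2*exp(y)/5 + ∫(6*y*exp(y)/5) dy + ∫((8*y - 20)/(y**2 - 5*y)) dy + ∫((5*y**2 + 15*y - 48)/(y**3 + y**2 - 12*y)) dy.
Step 3. Integrate ∫(6*y*exp(y)/5) dy by parts with u = y, dv = (6*exp(y)/5) dy, so v = 6*exp(y)/5: now -3*y**2*exp(y)/5 + 6*y*exp(y)/5 + ∫((8*y - 20)/(y**2 - 5*y)) dy + ∫((5*y**2 + 15*y - 48)/(y**3 + y**2 - 12*y)) dy + ∫(-6*exp(y)/5) dy.
Step 4. Evaluate the standard form: now -3*y**2*exp(y)/5 + 6*y*exp(y)/5 - 6*exp(y)/5 + ∫((8*y - 20)/(y**2 - 5*y)) dy + ∫((5*y**2 + 15*y - 48)/(y**3 + y**2 - 12*y)) dy.
Step 5. Decompose ∫((5*y**2 + 15*y - 48)/(y**3 + y**2 - 12*y)) dy by partial fractions, (5*y**2 + 15*y - 48)/(y**3 + y**2 - 12*y) = -1/(y + 4) + 2/(y - 3) + 4/y: now -3*y**2*exp(y)/5 + 6*y*exp(y)/5 - 6*exp(y)/5 + ∫(4/y) dy + ∫((8*y - 20)/(y**2 - 5*y)) dy + ∫(2/(y - 3)) dy + ∫(-1/(y + 4)) dy.
Step 6. Evaluate the standard form [assuming y > 0]: now -3*y**2*exp(y)/5 + 6*y*exp(y)/5 - 6*exp(y)/5 + 4*log(y) + ∫((8*y - 20)/(y**2 - 5*y)) dy + ∫(2/(y - 3)) dy + ∫(-1/(y + 4)) dy.
Step 7. Evaluate the standard form [assuming y > 3]: now -3*y**2*exp(y)/5 + 6*y*exp(y)/5 - 6*exp(y)/5 + 4*log(y) + 2*log(y - 3) + ∫((8*y - 20)/(y**2 - 5*y)) dy + ∫(-1/(y + 4)) dy.
Step 8. Evaluate the standard form [assuming y > -4]: now -3*y**2*exp(y)/5 + 6*y*exp(y)/5 - 6*exp(y)/5 + 4*log(y) + 2*log(y - 3) - log(y + 4) + ∫((8*y - 20)/(y**2 - 5*y)) dy.
Step 9. Decompose ∫((8*y - 20)/(y**2 - 5*y)) dy by partial fractions, (8*y - 20)/(y**2 - 5*y) = 4/(y - 5) + 4/y: now -3*y**2*exp(y)/5 + 6*y*exp(y)/5 - 6*exp(y)/5 + 4*log(y) + 2*log(y - 3) - log(y + 4) + ∫(4/y) dy + ∫(4/(y - 5)) dy.
Step 10. Evaluate the standard form [assuming y > 5]: now -3*y**2*exp(y)/5 + 6*y*exp(y)/5 - 6*exp(y)/5 + 4*log(y) + 4*log(y - 5) + 2*log(y - 3) - log(y + 4) + ∫(4/y) dy.
Step 11. Evaluate the standard form [assuming y > 0]: now -3*y**2*exp(y)/5 + 6*y*exp(y)/5 - 6*exp(y)/5 + 8*log(y) + 4*log(y - 5) + 2*log(y - 3) - log(y + 4).
Answer: -3*y**2*exp(y)/5 + 6*y*exp(y)/5 - 6*exp(y)/5 + 8*log(y) + 4*log(y - 5) + 2*log(y - 3) - log(y + 4).


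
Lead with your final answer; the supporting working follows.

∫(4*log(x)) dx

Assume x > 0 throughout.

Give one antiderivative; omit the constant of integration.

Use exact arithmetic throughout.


The answer is 4*x*log(x) - 4*x.
Step 1. Integrate ∫(4*log(x)) dx by parts with u = log(x), dv = (4) dx, so v = 4*x [assuming x > 0]: now 4*x*log(x) + ∫(-4) dx.
Step 2. Evaluate the standard form: now 4*x*log(x) - 4*x.
Answer: 4*x*log(x) - 4*x.


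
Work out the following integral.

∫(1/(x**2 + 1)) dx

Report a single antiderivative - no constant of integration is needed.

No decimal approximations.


Answer: atan(x).


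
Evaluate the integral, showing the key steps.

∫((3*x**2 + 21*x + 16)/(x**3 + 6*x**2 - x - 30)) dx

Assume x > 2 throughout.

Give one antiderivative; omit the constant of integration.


Step 1. Decompose ∫((3*x**2 + 21*x + 16)/(x**3 + 6*x**2 - x - 30)) dx by partial fractions, (3*x**2 + 21*x + 16)/(x**3 + 6*x**2 - x - 30) = -1/(x + 5) + 2/(x + 3) + 2/(x - 2): now ∫(2/(x - 2)) dx + ∫(2/(x + 3)) dx + ∫(-1/(x + 5)) dx.
Step 2. Evaluate the standard form [assuming x > 2]: now 2*log(x - 2) + ∫(2/(x + 3)) dx + ∫(-1/(x + 5)) dx.
Step 3. Evaluate the standard form [assuming x > -5]: now 2*log(x - 2) - log(x + 5) + ∫(2/(x + 3)) dx.
Step 4. Evaluate the standard form [assuming x > -3]: now 2*log(x - 2) + 2*log(x + 3) - log(x + 5).
Answer: 2*log(x - 2) + 2*log(x + 3) - log(x + 5).


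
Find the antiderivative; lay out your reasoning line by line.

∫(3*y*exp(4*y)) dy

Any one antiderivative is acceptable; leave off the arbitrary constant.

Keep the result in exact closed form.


Step 1. Integrate ∫(3*y*exp(4*y)) dy by parts with u = y, dv = (3*exp(4*y)) dy, so v = 3*exp(4*y)/4: now 3*y*exp(4*y)/4 + ∫(-3*exp(4*y)/4) dy.
Step 2. Evaluate the standard form: now 3*y*exp(4*y)/4 - 3*exp(4*y)/16.
Answer: 3*y*exp(4*y)/4 - 3*exp(4*y)/16.


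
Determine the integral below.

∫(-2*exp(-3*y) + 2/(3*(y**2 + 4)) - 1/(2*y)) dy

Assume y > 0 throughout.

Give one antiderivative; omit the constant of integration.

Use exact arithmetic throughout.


Answer: -log(y)/2 + atan(y/2)/3 + 2*exp(-3*y)/3.


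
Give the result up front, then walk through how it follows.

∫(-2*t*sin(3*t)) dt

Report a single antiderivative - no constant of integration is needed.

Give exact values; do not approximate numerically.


The answer is 2*t*cos(3*t)/3 - 2*sin(3*t)/9.
Step 1. Integrate ∫(-2*t*sin(3*t)) dt by parts with u = t, dv = (-2*sin(3*t)) dt, so v = 2*cos(3*t)/3: now 2*t*cos(3*t)/3 + ∫(-2*cos(3*t)/3) dt.
Step 2. Evaluate the standard form: now 2*t*cos(3*t)/3 - 2*sin(3*t)/9.
Answer: 2*t*cos(3*t)/3 - 2*sin(3*t)/9.


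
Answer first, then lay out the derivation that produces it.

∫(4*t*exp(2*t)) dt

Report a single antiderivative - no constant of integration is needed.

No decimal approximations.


The answer is 2*t*exp(2*t) - exp(2*t).
Step 1. Integrate ∫(4*t*exp(2*t)) dt by parts with u = t, dv = (4*exp(2*t)) dt, so v = 2*exp(2*t): now 2*t*exp(2*t) + ∫(-2*exp(2*t)) dt.
Step 2. Evaluate the standard form: now 2*t*exp(2*t) - exp(2*t).
Answer: 2*t*exp(2*t) - exp(2*t).


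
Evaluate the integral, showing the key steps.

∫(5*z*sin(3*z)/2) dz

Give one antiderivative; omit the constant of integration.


Step 1. Integrate ∫(5*z*sin(3*z)/2) dz by parts with u = z, dv = (5*sin(3*z)/2) dz, so v = -5*cos(3*z)/6: now -5*z*cos(3*z)/6 + ∫(5*cos(3*z)/6) dz.
Step 2. Evaluate the standard form: now -5*z*cos(3*z)/6 + 5*sin(3*z)/18.
Answer: -5*z*cos(3*z)/6 + 5*sin(3*z)/18.


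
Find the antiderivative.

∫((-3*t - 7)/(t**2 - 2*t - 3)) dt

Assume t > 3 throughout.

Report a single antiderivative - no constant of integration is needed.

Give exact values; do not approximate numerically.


Answer: -4*log(t - 3) + log(t + 1).


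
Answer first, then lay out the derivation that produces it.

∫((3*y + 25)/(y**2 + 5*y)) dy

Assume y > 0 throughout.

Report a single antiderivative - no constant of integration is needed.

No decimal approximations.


The answer is 5*log(y) - 2*log(y + 5).
Step 1. Decompose ∫((3*y + 25)/(y**2 + 5*y)) dy by partial fractions, (3*y + 25)/(y**2 + 5*y) = -2/(y + 5) + 5/y: now ∫(5/y) dy + ∫(-2/(y + 5)) dy.
Step 2. Evaluate the standard form [assuming y > -5]: now -2*log(y + 5) + ∫(5/y) dy.
Step 3. Evaluate the standard form [assuming y > 0]: now 5*log(y) - 2*log(y + 5).
Answer: 5*log(y) - 2*log(y + 5).


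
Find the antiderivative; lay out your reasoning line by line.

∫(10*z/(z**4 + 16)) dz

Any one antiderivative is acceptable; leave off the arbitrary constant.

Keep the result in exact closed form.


Step 1. Substitute u = z**2, turning ∫(10*z/(z**4 + 16)) dz into ∫(5/(u**2 + 16)) du: now ∫(5/(u**2 + 16)) du.
Step 2. Evaluate the standard form: now 5*atan(u/4)/4.
Step 3. Substitute back u = z**2: now 5*atan(z**2/4)/4.
Answer: 5*atan(z**2/4)/4.


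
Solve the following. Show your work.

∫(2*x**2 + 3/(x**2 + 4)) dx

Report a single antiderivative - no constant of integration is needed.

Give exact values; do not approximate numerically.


Step 1. Rewrite: now ∫(2*x**2) dx + ∫(3/(x**2 + 4)) dx.
Step 2. Evaluate the standard form: now 2*x**3/3 + ∫(3/(x**2 + 4)) dx.
Step 3. Evaluate the standard form: now 2*x**3/3 + 3*atan(x/2)/2.
Answer: 2*x**3/3 + 3*atan(x/2)/2.


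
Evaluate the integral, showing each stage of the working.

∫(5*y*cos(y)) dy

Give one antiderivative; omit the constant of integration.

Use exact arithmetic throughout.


Step 1. Integrate ∫(5*y*cos(y)) dy by parts with u = y, dv = (5*cos(y)) dy, so v = 5*sin(y): now 5*y*sin(y) + ∫(-5*sin(y)) dy.
Step 2. Evaluate the standard form: now 5*y*sin(y) + 5*cos(y).
Answer: 5*y*sin(y) + 5*cos(y).


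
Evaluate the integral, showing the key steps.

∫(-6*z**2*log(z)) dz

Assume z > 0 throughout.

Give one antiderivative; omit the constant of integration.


Step 1. Integrate ∫(-6*z**2*log(z)) dz by parts with u = log(z), dv = (-6*z**2) dz, so v = -2*z**3 [assuming z > 0]: now -2*z**3*log(z) + ∫(2*z**2) dz.
Step 2. Evaluate the standard form: now -2*z**3*log(z) + 2*z**3/3.
Answer: -2*z**3*log(z) + 2*z**3/3.


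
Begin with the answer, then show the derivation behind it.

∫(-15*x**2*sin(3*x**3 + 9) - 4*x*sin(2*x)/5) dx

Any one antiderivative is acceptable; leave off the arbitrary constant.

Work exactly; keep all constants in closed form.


The answer is 2*x*cos(2*x)/5 - sin(2*x)/5 + 5*cos(3*x**3 + 9)/3.
Step 1. Rewrite: now ∫(-4*x*sin(2*x)/5) dx + ∫(-15*x**2*sin(3*x**3 + 9)) dx.
Step 2. Integrate ∫(-4*x*sin(2*x)/5) dx by parts with u = x, dv = (-4*sin(2*x)/5) dx, so v = 2*cos(2*x)/5: now 2*x*cos(2*x)/5 + ∫(-15*x**2*sin(3*x**3 + 9)) dx + ∫(-2*cos(2*x)/5) dx.
Step 3. Evaluate the standard form: now 2*x*cos(2*x)/5 - sin(2*x)/5 + ∫(-15*x**2*sin(3*x**3 + 9)) dx.
Step 4. Substitute u = x**3 + 3, turning ∫(-15*x**2*sin(3*x**3 + 9)) dx into ∫(-5*sin(3*u)) du: now 2*x*cos(2*x)/5 - sin(2*x)/5 + ∫(-5*sin(3*u)) du.
Step 5. Evaluate the standard form: now 2*x*cos(2*x)/5 - sin(2*x)/5 + 5*cos(3*u)/3.
Step 6. Substitute back u = x**3 + 3: now 2*x*cos(2*x)/5 - sin(2*x)/5 + 5*cos(3*x**3 + 9)/3.
Answer: 2*x*cos(2*x)/5 - sin(2*x)/5 + 5*cos(3*x**3 + 9)/3.


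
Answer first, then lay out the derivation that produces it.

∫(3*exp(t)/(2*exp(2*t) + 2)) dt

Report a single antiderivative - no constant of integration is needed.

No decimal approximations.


The answer is 3*atan(exp(t))/2.
Step 1. Substitute u = exp(t), turning ∫(3*exp(t)/(2*exp(2*t) + 2)) dt into ∫(3/(2*(u**2 + 1))) du: now ∫(3/(2*(u**2 + 1))) du.
Step 2. Evaluate the standard form: now 3*atan(u)/2.
Step 3. Substitute back u = exp(t): now 3*atan(exp(t))/2.
Answer: 3*atan(exp(t))/2.


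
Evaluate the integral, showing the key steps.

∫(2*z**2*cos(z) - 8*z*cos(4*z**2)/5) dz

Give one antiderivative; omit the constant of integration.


Step 1. Rewrite: now ∫(-8*z*cos(4*z**2)/5) dz + ∫(2*z**2*cos(z)) dz.
Step 2. Integrate ∫(2*z**2*cos(z)) dz by parts with u = z**2, dv = (2*cos(z)) dz, so v = 2*sin(z): now 2*z**2*sin(z) + ∫(-4*z*sin(z)) dz + ∫(-8*z*cos(4*z**2)/5) dz.
Step 3. Integrate ∫(-4*z*sin(z)) dz by parts with u = z, dv = (-4*sin(z)) dz, so v = 4*cos(z): now 2*z**2*sin(z) + 4*z*cos(z) + ∫(-8*z*cos(4*z**2)/5) dz + ∫(-4*cos(z)) dz.
Step 4. Evaluate the standard form: now 2*z**2*sin(z) + 4*z*cos(z) - 4*sin(z) + ∫(-8*z*cos(4*z**2)/5) dz.
Step 5. Substitute u = z**2, turning ∫(-8*z*cos(4*z**2)/5) dz into ∫(-4*cos(4*u)/5) du: now 2*z**2*sin(z) + 4*z*cos(z) - 4*sin(z) + ∫(-4*cos(4*u)/5) du.
Step 6. Evaluate the standard form: now 2*z**2*sin(z) + 4*z*cos(z) - sin(4*u)/5 - 4*sin(z).
Step 7. Substitute back u = z**2: now 2*z**2*sin(z) + 4*z*cos(z) - 4*sin(z) - sin(4*z**2)/5.
Answer: 2*z**2*sin(z) + 4*z*cos(z) - 4*sin(z) - sin(4*z**2)/5.


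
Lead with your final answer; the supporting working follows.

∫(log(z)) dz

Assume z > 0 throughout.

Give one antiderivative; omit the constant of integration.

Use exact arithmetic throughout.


The answer is z*log(z) - z.
Step 1. Integrate ∫(log(z)) dz by parts with u = log(z), dv = (1) dz, so v = z [assuming z > 0]: now z*log(z) + ∫(-1) dz.
Step 2. Evaluate the standard form: now z*log(z) - z.
Answer: z*log(z) - z.
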